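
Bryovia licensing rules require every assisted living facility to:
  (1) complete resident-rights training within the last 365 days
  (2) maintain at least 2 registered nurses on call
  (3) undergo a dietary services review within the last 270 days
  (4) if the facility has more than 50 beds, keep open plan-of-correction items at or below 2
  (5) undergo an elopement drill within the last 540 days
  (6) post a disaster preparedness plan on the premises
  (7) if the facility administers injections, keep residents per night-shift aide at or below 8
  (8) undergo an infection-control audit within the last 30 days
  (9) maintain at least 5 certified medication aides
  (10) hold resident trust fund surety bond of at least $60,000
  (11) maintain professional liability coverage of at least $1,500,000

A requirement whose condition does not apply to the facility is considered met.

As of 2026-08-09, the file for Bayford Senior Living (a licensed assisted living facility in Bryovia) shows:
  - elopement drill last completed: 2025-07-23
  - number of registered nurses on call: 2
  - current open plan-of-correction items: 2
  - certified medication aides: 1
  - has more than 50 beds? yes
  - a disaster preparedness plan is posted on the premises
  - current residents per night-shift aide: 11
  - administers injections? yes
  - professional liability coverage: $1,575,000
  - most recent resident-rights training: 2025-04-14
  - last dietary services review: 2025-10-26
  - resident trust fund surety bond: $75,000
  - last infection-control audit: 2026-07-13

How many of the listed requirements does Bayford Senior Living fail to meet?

1. resident-rights training 482 days ago vs limit 365 → not met
2. registered nurses on call 2 ≥ 2 → met
3. dietary services review 287 days ago vs limit 270 → not met
4. condition 'has more than 50 beds' holds; open plan-of-correction items 2 ≤ 2 → met
5. elopement drill 382 days ago vs limit 540 → met
6. disaster preparedness plan present → met
7. condition 'administers injections' holds; residents per night-shift aide 11 > 8 → not met
8. infection-control audit 27 days ago vs limit 30 → met
9. certified medication aides 1 < 5 → not met
10. resident trust fund surety bond $75,000 ≥ $60,000 → met
11. professional liability coverage $1,575,000 ≥ $1,500,000 → met
Not met: 4 of 11

4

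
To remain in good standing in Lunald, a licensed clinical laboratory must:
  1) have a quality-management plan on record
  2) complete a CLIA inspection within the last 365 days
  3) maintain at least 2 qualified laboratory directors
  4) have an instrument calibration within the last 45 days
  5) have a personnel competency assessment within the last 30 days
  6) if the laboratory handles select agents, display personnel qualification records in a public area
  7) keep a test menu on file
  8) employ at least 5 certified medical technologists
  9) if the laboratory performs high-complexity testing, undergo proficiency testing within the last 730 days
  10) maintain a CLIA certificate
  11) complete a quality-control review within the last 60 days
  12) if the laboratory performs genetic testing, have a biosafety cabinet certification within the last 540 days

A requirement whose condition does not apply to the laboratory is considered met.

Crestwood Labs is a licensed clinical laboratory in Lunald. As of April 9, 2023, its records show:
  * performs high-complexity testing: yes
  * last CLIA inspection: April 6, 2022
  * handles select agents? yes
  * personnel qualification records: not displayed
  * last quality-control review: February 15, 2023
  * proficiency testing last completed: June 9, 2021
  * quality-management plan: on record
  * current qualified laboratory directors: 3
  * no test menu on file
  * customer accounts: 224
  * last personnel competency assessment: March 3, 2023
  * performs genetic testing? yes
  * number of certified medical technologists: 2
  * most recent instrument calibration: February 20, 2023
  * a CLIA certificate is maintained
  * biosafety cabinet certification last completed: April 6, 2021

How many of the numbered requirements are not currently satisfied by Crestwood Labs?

1. quality-management plan present → met
2. CLIA inspection 368 days ago vs limit 365 → not met
3. qualified laboratory directors 3 ≥ 2 → met
4. instrument calibration 48 days ago vs limit 45 → not met
5. personnel competency assessment 37 days ago vs limit 30 → not met
6. condition 'handles select agents' holds; personnel qualification records absent → not met
7. test menu absent → not met
8. certified medical technologists 2 < 5 → not met
9. condition 'performs high-complexity testing' holds; proficiency testing 669 days ago vs limit 730 → met
10. CLIA certificate present → met
11. quality-control review 53 days ago vs limit 60 → met
12. condition 'performs genetic testing' holds; biosafety cabinet certification 733 days ago vs limit 540 → not met
Not met: 7 of 12

7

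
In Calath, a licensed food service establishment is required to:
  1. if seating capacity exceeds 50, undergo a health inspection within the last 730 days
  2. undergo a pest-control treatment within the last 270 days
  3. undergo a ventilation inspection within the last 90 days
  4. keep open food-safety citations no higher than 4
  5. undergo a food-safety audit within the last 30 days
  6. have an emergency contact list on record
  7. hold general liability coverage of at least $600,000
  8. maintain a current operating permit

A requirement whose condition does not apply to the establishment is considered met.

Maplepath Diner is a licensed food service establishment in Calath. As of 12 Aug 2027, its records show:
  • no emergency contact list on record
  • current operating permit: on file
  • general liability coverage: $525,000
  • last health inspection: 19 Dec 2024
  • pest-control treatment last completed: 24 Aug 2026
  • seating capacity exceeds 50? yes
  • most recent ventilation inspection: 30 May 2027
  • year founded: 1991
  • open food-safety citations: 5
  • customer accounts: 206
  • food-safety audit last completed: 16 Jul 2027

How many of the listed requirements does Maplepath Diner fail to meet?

5

1. condition 'seating capacity exceeds 50' holds; health inspection 966 days ago vs limit 730 → not met
2. pest-control treatment 353 days ago vs limit 270 → not met
3. ventilation inspection 74 days ago vs limit 90 → met
4. open food-safety citations 5 > 4 → not met
5. food-safety audit 27 days ago vs limit 30 → met
6. emergency contact list absent → not met
7. general liability coverage $525,000 < $600,000 → not met
8. current operating permit present → met
Not met: 5 of 8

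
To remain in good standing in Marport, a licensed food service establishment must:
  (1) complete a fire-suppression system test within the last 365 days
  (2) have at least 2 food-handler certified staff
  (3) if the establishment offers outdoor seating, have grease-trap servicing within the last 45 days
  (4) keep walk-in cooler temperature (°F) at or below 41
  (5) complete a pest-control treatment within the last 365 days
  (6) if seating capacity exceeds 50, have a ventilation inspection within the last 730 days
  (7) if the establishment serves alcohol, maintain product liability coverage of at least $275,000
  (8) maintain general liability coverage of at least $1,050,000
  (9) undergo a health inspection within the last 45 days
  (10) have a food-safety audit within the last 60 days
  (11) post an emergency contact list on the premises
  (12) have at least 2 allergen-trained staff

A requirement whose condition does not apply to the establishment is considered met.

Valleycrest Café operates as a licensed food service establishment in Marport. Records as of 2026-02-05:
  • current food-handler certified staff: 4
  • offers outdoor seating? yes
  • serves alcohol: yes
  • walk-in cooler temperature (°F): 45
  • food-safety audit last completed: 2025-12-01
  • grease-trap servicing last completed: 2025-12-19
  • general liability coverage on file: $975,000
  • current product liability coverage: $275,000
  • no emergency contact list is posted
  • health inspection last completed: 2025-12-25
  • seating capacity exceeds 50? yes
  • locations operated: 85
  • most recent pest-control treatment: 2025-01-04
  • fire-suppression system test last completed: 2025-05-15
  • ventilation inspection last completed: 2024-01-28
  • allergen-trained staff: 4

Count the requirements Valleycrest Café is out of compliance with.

7

1. fire-suppression system test 266 days ago vs limit 365 → met
2. food-handler certified staff 4 ≥ 2 → met
3. condition 'offers outdoor seating' holds; grease-trap servicing 48 days ago vs limit 45 → not met
4. walk-in cooler temperature (°F) 45 > 41 → not met
5. pest-control treatment 397 days ago vs limit 365 → not met
6. condition 'seating capacity exceeds 50' holds; ventilation inspection 739 days ago vs limit 730 → not met
7. condition 'serves alcohol' holds; product liability coverage $275,000 ≥ $275,000 → met
8. general liability coverage $975,000 < $1,050,000 → not met
9. health inspection 42 days ago vs limit 45 → met
10. food-safety audit 66 days ago vs limit 60 → not met
11. emergency contact list absent → not met
12. allergen-trained staff 4 ≥ 2 → met
Not met: 7 of 12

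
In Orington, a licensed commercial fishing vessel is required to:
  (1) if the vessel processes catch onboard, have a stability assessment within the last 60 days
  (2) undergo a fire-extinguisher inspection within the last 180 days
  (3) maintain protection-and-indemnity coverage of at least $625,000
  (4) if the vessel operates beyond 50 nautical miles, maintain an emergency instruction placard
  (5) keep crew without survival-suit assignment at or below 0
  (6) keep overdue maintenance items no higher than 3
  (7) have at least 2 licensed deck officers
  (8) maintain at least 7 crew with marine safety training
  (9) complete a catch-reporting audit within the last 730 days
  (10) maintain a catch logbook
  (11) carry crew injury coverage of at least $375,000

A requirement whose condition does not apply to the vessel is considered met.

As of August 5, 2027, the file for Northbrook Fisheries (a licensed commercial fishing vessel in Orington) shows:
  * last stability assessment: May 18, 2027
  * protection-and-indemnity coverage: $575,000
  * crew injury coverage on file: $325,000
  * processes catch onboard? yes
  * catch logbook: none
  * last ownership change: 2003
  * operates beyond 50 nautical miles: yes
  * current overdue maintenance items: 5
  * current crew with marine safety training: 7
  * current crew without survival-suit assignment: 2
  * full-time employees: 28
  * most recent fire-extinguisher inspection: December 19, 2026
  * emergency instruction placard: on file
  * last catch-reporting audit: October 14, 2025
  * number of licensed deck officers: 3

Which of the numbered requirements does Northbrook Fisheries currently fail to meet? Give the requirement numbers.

1. condition 'processes catch onboard' holds; stability assessment 79 days ago vs limit 60 → not met
2. fire-extinguisher inspection 229 days ago vs limit 180 → not met
3. protection-and-indemnity coverage $575,000 < $625,000 → not met
4. condition 'operates beyond 50 nautical miles' holds; emergency instruction placard present → met
5. crew without survival-suit assignment 2 > 0 → not met
6. overdue maintenance items 5 > 3 → not met
7. licensed deck officers 3 ≥ 2 → met
8. crew with marine safety training 7 ≥ 7 → met
9. catch-reporting audit 660 days ago vs limit 730 → met
10. catch logbook absent → not met
11. crew injury coverage $325,000 < $375,000 → not met
Not met: 1, 2, 3, 5, 6, 10, 11

1, 2, 3, 5, 6, 10, 11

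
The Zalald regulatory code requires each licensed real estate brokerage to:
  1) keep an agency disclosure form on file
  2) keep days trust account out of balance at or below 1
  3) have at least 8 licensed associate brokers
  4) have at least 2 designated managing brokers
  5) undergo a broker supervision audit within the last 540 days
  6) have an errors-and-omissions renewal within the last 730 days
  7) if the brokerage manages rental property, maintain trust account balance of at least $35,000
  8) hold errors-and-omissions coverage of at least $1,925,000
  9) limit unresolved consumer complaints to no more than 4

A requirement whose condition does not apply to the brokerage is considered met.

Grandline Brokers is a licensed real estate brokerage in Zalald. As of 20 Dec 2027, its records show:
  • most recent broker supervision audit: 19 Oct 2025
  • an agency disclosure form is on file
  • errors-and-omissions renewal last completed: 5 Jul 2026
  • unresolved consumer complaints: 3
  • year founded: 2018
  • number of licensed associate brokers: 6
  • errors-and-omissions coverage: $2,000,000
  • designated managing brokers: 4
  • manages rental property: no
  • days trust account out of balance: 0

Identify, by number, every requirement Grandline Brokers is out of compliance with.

3, 5

1. agency disclosure form present → met
2. days trust account out of balance 0 ≤ 1 → met
3. licensed associate brokers 6 < 8 → not met
4. designated managing brokers 4 ≥ 2 → met
5. broker supervision audit 792 days ago vs limit 540 → not met
6. errors-and-omissions renewal 533 days ago vs limit 730 → met
7. condition 'manages rental property' does not hold → requirement n/a → met
8. errors-and-omissions coverage $2,000,000 ≥ $1,925,000 → met
9. unresolved consumer complaints 3 ≤ 4 → met
Not met: 3, 5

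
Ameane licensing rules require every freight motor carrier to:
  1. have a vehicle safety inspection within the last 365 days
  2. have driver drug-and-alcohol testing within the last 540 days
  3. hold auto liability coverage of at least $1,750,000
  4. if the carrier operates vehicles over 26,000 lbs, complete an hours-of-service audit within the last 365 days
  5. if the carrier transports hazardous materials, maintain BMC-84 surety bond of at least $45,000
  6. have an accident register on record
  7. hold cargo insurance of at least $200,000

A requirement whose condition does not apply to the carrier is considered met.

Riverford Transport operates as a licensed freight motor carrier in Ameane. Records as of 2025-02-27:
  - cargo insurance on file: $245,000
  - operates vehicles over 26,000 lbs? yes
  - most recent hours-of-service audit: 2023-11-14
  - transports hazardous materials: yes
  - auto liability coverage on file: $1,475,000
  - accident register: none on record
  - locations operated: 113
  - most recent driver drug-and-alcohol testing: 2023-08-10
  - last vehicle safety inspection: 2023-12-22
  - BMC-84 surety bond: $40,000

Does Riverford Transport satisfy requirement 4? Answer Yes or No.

No

4. condition 'operates vehicles over 26,000 lbs' holds; hours-of-service audit 471 days ago vs limit 365 → not met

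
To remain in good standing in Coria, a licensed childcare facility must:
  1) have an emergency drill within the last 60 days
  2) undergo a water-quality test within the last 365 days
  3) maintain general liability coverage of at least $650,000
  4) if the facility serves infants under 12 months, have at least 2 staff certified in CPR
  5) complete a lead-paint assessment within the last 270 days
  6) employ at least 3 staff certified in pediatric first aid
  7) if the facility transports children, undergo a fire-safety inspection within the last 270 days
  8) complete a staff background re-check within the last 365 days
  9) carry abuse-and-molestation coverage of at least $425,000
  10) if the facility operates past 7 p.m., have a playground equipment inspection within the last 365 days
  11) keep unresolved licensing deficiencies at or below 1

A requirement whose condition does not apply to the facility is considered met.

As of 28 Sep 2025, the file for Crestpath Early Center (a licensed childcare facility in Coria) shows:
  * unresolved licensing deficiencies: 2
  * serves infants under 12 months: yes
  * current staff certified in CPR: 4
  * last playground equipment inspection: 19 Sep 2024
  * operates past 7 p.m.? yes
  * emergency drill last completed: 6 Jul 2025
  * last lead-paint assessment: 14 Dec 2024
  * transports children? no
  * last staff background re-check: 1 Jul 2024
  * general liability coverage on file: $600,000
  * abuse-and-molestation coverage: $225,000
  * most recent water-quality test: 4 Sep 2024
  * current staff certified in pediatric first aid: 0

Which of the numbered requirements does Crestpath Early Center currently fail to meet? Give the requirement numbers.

1, 2, 3, 5, 6, 8, 9, 10, 11

1. emergency drill 84 days ago vs limit 60 → not met
2. water-quality test 389 days ago vs limit 365 → not met
3. general liability coverage $600,000 < $650,000 → not met
4. condition 'serves infants under 12 months' holds; staff certified in CPR 4 ≥ 2 → met
5. lead-paint assessment 288 days ago vs limit 270 → not met
6. staff certified in pediatric first aid 0 < 3 → not met
7. condition 'transports children' does not hold → requirement n/a → met
8. staff background re-check 454 days ago vs limit 365 → not met
9. abuse-and-molestation coverage $225,000 < $425,000 → not met
10. condition 'operates past 7 p.m.' holds; playground equipment inspection 374 days ago vs limit 365 → not met
11. unresolved licensing deficiencies 2 > 1 → not met
Not met: 1, 2, 3, 5, 6, 8, 9, 10, 11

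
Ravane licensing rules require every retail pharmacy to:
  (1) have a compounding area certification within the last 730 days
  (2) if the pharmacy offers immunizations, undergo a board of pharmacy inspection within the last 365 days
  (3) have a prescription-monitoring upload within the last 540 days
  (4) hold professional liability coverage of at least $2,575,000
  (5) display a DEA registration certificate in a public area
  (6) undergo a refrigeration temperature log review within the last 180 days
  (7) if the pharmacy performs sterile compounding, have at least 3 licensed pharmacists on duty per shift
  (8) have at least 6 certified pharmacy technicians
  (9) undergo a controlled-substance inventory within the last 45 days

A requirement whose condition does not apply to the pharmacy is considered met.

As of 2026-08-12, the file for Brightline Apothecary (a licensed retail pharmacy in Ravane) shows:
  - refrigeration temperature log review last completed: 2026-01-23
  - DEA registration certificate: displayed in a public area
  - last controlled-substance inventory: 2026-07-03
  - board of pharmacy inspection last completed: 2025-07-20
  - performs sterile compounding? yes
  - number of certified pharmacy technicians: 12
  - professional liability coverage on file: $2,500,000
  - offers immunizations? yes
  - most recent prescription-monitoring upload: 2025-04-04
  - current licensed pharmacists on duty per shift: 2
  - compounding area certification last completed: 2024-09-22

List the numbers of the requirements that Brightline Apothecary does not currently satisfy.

2, 4, 6, 7

1. compounding area certification 689 days ago vs limit 730 → met
2. condition 'offers immunizations' holds; board of pharmacy inspection 388 days ago vs limit 365 → not met
3. prescription-monitoring upload 495 days ago vs limit 540 → met
4. professional liability coverage $2,500,000 < $2,575,000 → not met
5. DEA registration certificate present → met
6. refrigeration temperature log review 201 days ago vs limit 180 → not met
7. condition 'performs sterile compounding' holds; licensed pharmacists on duty per shift 2 < 3 → not met
8. certified pharmacy technicians 12 ≥ 6 → met
9. controlled-substance inventory 40 days ago vs limit 45 → met
Not met: 2, 4, 6, 7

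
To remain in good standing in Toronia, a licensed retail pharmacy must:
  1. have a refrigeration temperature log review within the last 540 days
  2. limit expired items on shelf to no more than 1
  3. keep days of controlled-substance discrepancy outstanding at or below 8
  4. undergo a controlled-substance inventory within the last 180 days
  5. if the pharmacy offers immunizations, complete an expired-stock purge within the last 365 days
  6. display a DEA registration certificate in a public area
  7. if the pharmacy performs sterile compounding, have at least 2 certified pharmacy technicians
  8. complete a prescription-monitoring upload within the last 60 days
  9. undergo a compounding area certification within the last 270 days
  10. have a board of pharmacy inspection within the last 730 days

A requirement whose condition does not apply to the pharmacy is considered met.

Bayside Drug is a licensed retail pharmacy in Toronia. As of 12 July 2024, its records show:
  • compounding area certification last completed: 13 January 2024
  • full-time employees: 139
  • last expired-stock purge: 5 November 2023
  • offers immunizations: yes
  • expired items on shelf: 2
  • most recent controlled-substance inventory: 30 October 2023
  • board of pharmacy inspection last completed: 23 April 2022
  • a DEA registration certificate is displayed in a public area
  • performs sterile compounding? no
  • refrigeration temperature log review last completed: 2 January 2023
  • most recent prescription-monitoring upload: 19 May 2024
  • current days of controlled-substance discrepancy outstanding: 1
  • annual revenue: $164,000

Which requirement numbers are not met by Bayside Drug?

1, 2, 4, 10

1. refrigeration temperature log review 557 days ago vs limit 540 → not met
2. expired items on shelf 2 > 1 → not met
3. days of controlled-substance discrepancy outstanding 1 ≤ 8 → met
4. controlled-substance inventory 256 days ago vs limit 180 → not met
5. condition 'offers immunizations' holds; expired-stock purge 250 days ago vs limit 365 → met
6. DEA registration certificate present → met
7. condition 'performs sterile compounding' does not hold → requirement n/a → met
8. prescription-monitoring upload 54 days ago vs limit 60 → met
9. compounding area certification 181 days ago vs limit 270 → met
10. board of pharmacy inspection 811 days ago vs limit 730 → not met
Not met: 1, 2, 4, 10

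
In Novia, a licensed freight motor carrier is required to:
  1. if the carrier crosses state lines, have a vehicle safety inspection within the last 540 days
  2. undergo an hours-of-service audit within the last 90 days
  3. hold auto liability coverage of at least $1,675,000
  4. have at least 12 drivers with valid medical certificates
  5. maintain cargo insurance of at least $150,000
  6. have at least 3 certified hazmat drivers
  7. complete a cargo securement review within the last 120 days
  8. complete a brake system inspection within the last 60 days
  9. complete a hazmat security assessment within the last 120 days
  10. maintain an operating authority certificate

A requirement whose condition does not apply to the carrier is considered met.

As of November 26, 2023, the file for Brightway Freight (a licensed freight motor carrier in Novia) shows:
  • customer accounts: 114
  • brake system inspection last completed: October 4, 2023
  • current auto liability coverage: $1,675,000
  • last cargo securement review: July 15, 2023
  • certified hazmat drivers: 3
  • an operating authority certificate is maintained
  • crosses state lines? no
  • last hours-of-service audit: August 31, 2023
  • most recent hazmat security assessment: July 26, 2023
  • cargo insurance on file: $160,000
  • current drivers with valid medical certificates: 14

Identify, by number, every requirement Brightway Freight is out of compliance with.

7, 9

1. condition 'crosses state lines' does not hold → requirement n/a → met
2. hours-of-service audit 87 days ago vs limit 90 → met
3. auto liability coverage $1,675,000 ≥ $1,675,000 → met
4. drivers with valid medical certificates 14 ≥ 12 → met
5. cargo insurance $160,000 ≥ $150,000 → met
6. certified hazmat drivers 3 ≥ 3 → met
7. cargo securement review 134 days ago vs limit 120 → not met
8. brake system inspection 53 days ago vs limit 60 → met
9. hazmat security assessment 123 days ago vs limit 120 → not met
10. operating authority certificate present → met
Not met: 7, 9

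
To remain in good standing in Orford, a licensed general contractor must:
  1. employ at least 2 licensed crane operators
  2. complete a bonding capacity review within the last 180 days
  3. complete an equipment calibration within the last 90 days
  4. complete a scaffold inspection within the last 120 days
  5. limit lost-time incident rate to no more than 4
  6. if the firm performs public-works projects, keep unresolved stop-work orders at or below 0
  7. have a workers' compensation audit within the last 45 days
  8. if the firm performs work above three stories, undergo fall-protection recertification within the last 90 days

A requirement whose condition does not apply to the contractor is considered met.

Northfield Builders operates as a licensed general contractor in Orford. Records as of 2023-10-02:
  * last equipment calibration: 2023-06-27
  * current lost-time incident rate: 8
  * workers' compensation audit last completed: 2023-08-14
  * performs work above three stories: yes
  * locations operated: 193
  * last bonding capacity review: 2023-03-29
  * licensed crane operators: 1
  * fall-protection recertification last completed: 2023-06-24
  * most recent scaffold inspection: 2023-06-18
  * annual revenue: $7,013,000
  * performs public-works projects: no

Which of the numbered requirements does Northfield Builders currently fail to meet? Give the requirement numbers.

1, 2, 3, 5, 7, 8

1. licensed crane operators 1 < 2 → not met
2. bonding capacity review 187 days ago vs limit 180 → not met
3. equipment calibration 97 days ago vs limit 90 → not met
4. scaffold inspection 106 days ago vs limit 120 → met
5. lost-time incident rate 8 > 4 → not met
6. condition 'performs public-works projects' does not hold → requirement n/a → met
7. workers' compensation audit 49 days ago vs limit 45 → not met
8. condition 'performs work above three stories' holds; fall-protection recertification 100 days ago vs limit 90 → not met
Not met: 1, 2, 3, 5, 7, 8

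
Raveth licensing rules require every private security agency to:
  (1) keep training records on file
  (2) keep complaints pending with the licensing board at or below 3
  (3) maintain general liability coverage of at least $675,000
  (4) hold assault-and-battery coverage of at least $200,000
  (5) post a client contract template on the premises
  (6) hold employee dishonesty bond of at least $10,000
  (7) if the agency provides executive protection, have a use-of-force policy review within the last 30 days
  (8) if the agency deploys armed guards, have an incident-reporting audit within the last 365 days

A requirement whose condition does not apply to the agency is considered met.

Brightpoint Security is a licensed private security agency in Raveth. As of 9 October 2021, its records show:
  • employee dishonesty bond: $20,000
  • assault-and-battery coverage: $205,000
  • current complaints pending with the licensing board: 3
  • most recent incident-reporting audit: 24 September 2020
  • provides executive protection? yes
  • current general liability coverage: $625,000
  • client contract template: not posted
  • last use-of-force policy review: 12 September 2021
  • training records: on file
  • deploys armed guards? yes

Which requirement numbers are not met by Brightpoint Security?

3, 5, 8

1. training records present → met
2. complaints pending with the licensing board 3 ≤ 3 → met
3. general liability coverage $625,000 < $675,000 → not met
4. assault-and-battery coverage $205,000 ≥ $200,000 → met
5. client contract template absent → not met
6. employee dishonesty bond $20,000 ≥ $10,000 → met
7. condition 'provides executive protection' holds; use-of-force policy review 27 days ago vs limit 30 → met
8. condition 'deploys armed guards' holds; incident-reporting audit 380 days ago vs limit 365 → not met
Not met: 3, 5, 8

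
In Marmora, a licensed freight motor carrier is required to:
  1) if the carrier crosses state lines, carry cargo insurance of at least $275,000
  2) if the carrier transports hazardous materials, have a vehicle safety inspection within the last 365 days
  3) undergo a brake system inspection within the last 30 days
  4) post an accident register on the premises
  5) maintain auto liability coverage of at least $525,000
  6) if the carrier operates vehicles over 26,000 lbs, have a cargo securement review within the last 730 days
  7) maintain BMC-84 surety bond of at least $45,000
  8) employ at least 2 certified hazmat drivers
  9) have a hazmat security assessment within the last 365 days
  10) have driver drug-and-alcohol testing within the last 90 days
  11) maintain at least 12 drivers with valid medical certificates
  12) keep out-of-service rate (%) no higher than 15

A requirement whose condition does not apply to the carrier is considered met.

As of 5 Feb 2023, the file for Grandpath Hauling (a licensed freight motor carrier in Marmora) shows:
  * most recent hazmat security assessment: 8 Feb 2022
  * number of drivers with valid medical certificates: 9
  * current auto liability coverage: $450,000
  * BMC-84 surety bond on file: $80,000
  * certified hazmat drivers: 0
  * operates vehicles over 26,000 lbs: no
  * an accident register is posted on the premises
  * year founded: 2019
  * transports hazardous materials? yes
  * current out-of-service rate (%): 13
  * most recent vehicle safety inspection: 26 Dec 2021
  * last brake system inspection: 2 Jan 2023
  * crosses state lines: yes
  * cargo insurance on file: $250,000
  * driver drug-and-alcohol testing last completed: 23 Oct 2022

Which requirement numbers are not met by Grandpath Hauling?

1, 2, 3, 5, 8, 10, 11

1. condition 'crosses state lines' holds; cargo insurance $250,000 < $275,000 → not met
2. condition 'transports hazardous materials' holds; vehicle safety inspection 406 days ago vs limit 365 → not met
3. brake system inspection 34 days ago vs limit 30 → not met
4. accident register present → met
5. auto liability coverage $450,000 < $525,000 → not met
6. condition 'operates vehicles over 26,000 lbs' does not hold → requirement n/a → met
7. BMC-84 surety bond $80,000 ≥ $45,000 → met
8. certified hazmat drivers 0 < 2 → not met
9. hazmat security assessment 362 days ago vs limit 365 → met
10. driver drug-and-alcohol testing 105 days ago vs limit 90 → not met
11. drivers with valid medical certificates 9 < 12 → not met
12. out-of-service rate (%) 13 ≤ 15 → met
Not met: 1, 2, 3, 5, 8, 10, 11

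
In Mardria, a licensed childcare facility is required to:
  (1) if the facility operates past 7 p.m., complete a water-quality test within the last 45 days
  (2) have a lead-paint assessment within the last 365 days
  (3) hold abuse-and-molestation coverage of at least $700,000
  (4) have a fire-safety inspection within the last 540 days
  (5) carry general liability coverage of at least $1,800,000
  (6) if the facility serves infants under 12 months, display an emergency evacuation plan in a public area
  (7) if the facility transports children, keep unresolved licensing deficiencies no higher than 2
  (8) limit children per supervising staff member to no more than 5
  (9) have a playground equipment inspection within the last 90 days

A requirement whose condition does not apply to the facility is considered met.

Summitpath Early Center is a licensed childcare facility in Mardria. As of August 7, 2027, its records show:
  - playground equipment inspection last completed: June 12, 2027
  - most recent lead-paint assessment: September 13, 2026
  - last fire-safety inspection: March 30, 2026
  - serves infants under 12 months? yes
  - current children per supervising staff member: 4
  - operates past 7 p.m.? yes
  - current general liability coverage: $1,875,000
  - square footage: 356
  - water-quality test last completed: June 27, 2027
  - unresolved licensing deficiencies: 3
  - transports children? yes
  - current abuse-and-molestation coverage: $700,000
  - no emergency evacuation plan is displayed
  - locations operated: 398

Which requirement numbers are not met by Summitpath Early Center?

6, 7

1. condition 'operates past 7 p.m.' holds; water-quality test 41 days ago vs limit 45 → met
2. lead-paint assessment 328 days ago vs limit 365 → met
3. abuse-and-molestation coverage $700,000 ≥ $700,000 → met
4. fire-safety inspection 495 days ago vs limit 540 → met
5. general liability coverage $1,875,000 ≥ $1,800,000 → met
6. condition 'serves infants under 12 months' holds; emergency evacuation plan absent → not met
7. condition 'transports children' holds; unresolved licensing deficiencies 3 > 2 → not met
8. children per supervising staff member 4 ≤ 5 → met
9. playground equipment inspection 56 days ago vs limit 90 → met
Not met: 6, 7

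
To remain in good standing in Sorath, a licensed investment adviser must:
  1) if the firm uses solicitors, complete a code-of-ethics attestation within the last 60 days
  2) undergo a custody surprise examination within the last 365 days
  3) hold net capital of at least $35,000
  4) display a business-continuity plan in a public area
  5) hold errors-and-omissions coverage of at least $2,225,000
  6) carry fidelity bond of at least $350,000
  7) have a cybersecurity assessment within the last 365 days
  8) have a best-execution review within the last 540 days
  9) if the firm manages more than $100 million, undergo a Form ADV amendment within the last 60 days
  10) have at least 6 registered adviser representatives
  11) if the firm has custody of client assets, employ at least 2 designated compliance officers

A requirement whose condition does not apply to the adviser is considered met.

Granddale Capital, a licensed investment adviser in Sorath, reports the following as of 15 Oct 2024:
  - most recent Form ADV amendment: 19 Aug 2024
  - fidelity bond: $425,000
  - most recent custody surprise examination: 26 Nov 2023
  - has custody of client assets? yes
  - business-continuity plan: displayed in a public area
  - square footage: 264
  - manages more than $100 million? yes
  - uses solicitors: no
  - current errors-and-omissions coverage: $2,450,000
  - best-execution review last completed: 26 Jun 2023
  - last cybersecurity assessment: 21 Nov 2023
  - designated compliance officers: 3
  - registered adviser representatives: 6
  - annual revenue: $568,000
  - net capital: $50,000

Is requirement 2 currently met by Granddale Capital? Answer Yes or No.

Yes

2. custody surprise examination 324 days ago vs limit 365 → met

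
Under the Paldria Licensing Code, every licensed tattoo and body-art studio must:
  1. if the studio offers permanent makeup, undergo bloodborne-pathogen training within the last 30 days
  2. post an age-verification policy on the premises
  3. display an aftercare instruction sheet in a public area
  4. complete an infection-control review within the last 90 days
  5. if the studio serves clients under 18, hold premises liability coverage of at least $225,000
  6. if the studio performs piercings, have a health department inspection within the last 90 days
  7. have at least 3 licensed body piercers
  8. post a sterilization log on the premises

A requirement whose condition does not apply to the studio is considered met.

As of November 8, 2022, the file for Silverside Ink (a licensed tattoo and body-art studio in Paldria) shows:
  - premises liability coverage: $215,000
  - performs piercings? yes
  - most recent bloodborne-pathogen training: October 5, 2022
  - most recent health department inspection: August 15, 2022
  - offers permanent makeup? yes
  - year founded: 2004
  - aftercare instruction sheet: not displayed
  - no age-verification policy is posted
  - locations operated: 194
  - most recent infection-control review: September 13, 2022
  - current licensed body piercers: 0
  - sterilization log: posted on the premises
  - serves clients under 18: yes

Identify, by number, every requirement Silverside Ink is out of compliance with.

1. condition 'offers permanent makeup' holds; bloodborne-pathogen training 34 days ago vs limit 30 → not met
2. age-verification policy absent → not met
3. aftercare instruction sheet absent → not met
4. infection-control review 56 days ago vs limit 90 → met
5. condition 'serves clients under 18' holds; premises liability coverage $215,000 < $225,000 → not met
6. condition 'performs piercings' holds; health department inspection 85 days ago vs limit 90 → met
7. licensed body piercers 0 < 3 → not met
8. sterilization log present → met
Not met: 1, 2, 3, 5, 7

1, 2, 3, 5, 7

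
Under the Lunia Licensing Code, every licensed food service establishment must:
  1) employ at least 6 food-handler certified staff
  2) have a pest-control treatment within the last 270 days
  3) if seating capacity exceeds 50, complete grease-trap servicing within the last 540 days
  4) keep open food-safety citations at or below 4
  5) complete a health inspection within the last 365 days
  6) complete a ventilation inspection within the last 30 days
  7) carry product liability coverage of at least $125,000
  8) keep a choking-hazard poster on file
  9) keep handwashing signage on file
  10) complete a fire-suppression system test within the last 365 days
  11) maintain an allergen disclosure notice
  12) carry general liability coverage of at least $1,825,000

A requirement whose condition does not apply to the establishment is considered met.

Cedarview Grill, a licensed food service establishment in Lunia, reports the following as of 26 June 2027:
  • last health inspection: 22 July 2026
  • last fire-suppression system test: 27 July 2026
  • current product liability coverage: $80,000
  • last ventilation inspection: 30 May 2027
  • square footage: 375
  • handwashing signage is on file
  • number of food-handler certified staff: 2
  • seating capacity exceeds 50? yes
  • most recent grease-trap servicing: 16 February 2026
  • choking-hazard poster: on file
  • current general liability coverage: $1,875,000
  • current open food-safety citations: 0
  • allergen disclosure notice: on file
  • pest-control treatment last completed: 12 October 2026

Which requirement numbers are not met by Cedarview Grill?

1. food-handler certified staff 2 < 6 → not met
2. pest-control treatment 257 days ago vs limit 270 → met
3. condition 'seating capacity exceeds 50' holds; grease-trap servicing 495 days ago vs limit 540 → met
4. open food-safety citations 0 ≤ 4 → met
5. health inspection 339 days ago vs limit 365 → met
6. ventilation inspection 27 days ago vs limit 30 → met
7. product liability coverage $80,000 < $125,000 → not met
8. choking-hazard poster present → met
9. handwashing signage present → met
10. fire-suppression system test 334 days ago vs limit 365 → met
11. allergen disclosure notice present → met
12. general liability coverage $1,875,000 ≥ $1,825,000 → met
Not met: 1, 7

1, 7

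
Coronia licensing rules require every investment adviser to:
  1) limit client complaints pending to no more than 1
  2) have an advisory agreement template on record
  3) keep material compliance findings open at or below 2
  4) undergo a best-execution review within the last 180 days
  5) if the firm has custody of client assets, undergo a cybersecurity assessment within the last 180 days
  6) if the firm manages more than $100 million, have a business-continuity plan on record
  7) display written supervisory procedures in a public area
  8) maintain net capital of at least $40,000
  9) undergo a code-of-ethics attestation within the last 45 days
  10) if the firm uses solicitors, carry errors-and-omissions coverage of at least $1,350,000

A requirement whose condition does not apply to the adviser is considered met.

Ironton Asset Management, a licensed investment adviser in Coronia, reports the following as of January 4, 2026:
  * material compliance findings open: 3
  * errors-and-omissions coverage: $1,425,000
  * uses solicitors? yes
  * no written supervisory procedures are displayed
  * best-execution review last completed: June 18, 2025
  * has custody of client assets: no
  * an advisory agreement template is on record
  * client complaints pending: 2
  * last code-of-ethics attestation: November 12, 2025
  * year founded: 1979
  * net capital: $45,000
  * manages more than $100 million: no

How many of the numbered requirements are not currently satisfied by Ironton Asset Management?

1. client complaints pending 2 > 1 → not met
2. advisory agreement template present → met
3. material compliance findings open 3 > 2 → not met
4. best-execution review 200 days ago vs limit 180 → not met
5. condition 'has custody of client assets' does not hold → requirement n/a → met
6. condition 'manages more than $100 million' does not hold → requirement n/a → met
7. written supervisory procedures absent → not met
8. net capital $45,000 ≥ $40,000 → met
9. code-of-ethics attestation 53 days ago vs limit 45 → not met
10. condition 'uses solicitors' holds; errors-and-omissions coverage $1,425,000 ≥ $1,350,000 → met
Not met: 5 of 10

5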